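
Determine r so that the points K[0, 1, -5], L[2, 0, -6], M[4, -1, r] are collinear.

Direction KL = (2, -1, -1). From the x-coordinate of M, the parameter along the line is τ = (4 − 0)/2 = 2.
Then r = (-5) + 2·(-1) = -7.

-7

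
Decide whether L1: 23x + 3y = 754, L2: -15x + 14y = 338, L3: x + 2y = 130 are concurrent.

Intersecting L1 and L2: solving the 2×2 system gives (x, y) = (26, 52).
Substitute into L3: (1)(26) + (2)(52) = 130.
This equals 130, so (26, 52) lies on all three lines and they are concurrent.

Yes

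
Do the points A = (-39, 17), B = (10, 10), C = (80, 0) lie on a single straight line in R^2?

Yes

AB = (49, -7), AC = (119, -17).
det[AB; AC] = (49)(-17) − (-7)(119) = 0.
The determinant is zero, so the points are collinear.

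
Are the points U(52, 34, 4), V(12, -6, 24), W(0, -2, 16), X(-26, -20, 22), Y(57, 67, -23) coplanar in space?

Yes

The plane through U, V, W has normal n = UV × UW = (240, -560, -640) and equation n·P = -9120.
Checking the remaining points: n·X = -9120, n·Y = -9120.
All equal -9120, so all 5 points lie in one plane.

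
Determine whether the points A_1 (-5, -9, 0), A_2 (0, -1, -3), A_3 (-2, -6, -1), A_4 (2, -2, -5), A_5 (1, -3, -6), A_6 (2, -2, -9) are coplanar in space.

No

The plane through A_1, A_2, A_3 has normal n = A_1A_2 × A_1A_3 = (1, -4, -9) and equation n·P = 31.
Checking the remaining points: n·A_4 = 55, n·A_5 = 67, n·A_6 = 91.
Since n·A_4 = 55 ≠ 31, A_4 is off the plane and the points are not all coplanar.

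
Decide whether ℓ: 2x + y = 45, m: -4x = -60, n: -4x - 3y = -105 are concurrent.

The three lines meet at one point iff the augmented coefficient matrix [aᵢ bᵢ cᵢ] has rank < 3, i.e. its determinant vanishes.
Here the determinant is 0.
It vanishes, so the lines are concurrent at (15, 15).

Yes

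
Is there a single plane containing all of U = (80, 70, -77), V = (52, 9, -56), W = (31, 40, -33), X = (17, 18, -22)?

The four points are coplanar iff the 3×3 determinant with rows UV, UW, UX is zero.
Rows: (-28, -61, 21), (-49, -30, 44), (-63, -52, 55).
Expanding along the first row: (-28)(638) − (-61)(77) + (21)(658) = 651.
Nonzero ⇒ not coplanar.

No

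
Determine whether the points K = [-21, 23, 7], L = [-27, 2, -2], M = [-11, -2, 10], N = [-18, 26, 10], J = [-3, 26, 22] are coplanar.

Yes

The plane through K, L, M has normal n = KL × KM = (-288, -72, 360) and equation n·P = 6912.
Checking the remaining points: n·N = 6912, n·J = 6912.
All equal 6912, so all 5 points lie in one plane.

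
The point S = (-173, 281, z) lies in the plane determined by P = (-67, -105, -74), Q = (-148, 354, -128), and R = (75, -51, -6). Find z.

-138

Coplanarity requires PQ · (PR × PS) = 0.
PQ = (-81, 459, -54), PR = (142, 54, 68); the triple product is linear in z with coefficient -69552 and constant term -9598176.
Setting it to zero: z = -138.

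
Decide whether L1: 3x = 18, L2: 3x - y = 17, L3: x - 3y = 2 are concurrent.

No

Intersecting L1 and L2: solving the 2×2 system gives (x, y) = (6, 1).
Substitute into L3: (1)(6) + (-3)(1) = 3.
But L3 requires 2 ≠ 3, so the three lines have no common point.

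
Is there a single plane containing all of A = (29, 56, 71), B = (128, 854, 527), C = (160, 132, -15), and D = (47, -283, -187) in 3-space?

No

A normal to the plane through A, B, C is n = AB × AC = (-103284, 68250, -97014).
The plane has equation n·P = -6061230. For D: n·D = -6027480.
-6027480 ≠ -6061230, so D is off the plane.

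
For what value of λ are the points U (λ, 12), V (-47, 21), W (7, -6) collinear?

Collinearity: (U − V) must be parallel to (W − V) = (54, -27).
Cross-multiplying the components: (λ − (-47))·(-27) = (-9)·(54).
Solving gives λ = -29.

-29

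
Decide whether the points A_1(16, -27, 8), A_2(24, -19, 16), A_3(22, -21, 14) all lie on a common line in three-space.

A_1A_2 = (8, 8, 8), A_1A_3 = (6, 6, 6).
A_1A_2 × A_1A_3 = (0, 0, 0).
The cross product vanishes, so the three points are collinear.

Yes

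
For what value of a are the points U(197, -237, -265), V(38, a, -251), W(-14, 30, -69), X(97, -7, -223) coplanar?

236

Normal to plane UWX: n = (-33866, -10738, -21830); plane equation n·P = 1658254.
Requiring n·V = 1658254: (-10738)a + (4192422) = 1658254.
So a = 236.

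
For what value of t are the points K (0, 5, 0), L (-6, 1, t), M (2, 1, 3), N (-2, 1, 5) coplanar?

7

The points are coplanar iff KL · (KM × KN) = 0.
Expanding, this is linear in t: (-16)t + (112) = 0.
So t = 7.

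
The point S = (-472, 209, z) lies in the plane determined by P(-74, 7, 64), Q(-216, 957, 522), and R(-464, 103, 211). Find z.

Coplanarity requires PQ · (PR × PS) = 0.
PQ = (-142, 950, 458), PR = (-390, 96, 147); the triple product is linear in z with coefficient 356868 and constant term -92785680.
Setting it to zero: z = 260.

260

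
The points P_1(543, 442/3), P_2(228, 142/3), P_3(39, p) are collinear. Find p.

-38/3

Collinearity: (P_3 − P_1) must be parallel to (P_2 − P_1) = (-315, -100).
Cross-multiplying the components: (p − 442/3)·(-315) = (-504)·(-100).
Solving gives p = -38/3.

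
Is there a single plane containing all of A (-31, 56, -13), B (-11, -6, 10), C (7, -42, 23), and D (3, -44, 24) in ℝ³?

With A as base: AB = (20, -62, 23), AC = (38, -98, 36), AD = (34, -100, 37).
AC × AD = (-26, -182, -468).
AB · (AC × AD) = 0.
The scalar triple product vanishes, so the four points are coplanar.

Yes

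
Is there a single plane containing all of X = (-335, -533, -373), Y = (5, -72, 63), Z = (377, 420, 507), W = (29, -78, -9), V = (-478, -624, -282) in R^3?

Yes

The plane through X, Y, Z has normal n = XY × XZ = (-9828, 11232, -4212) and equation n·P = -1123200.
Checking the remaining points: n·W = -1123200, n·V = -1123200.
All equal -1123200, so all 5 points lie in one plane.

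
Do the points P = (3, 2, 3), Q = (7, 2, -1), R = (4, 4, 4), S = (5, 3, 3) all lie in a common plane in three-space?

The four points are coplanar iff the 3×3 determinant with rows PQ, PR, PS is zero.
Rows: (4, 0, -4), (1, 2, 1), (2, 1, 0).
Expanding along the first row: (4)(-1) − (0)(-2) + (-4)(-3) = 8.
Nonzero ⇒ not coplanar.

No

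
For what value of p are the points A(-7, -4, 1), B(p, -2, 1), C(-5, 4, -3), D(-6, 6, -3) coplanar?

The points are coplanar iff AB · (AC × AD) = 0.
Expanding, this is linear in p: (8)p + (64) = 0.
So p = -8.

-8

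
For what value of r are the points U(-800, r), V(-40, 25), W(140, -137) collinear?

The three points are collinear iff det[UV; UW] = 0.
This determinant is linear in r: (180)r + (-127620) = 0, so r = 709.

709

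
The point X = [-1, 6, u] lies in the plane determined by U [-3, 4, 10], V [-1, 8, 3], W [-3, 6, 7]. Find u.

6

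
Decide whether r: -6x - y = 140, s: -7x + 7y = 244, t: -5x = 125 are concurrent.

The three lines meet at one point iff the augmented coefficient matrix [aᵢ bᵢ cᵢ] has rank < 3, i.e. its determinant vanishes.
Here the determinant is -5.
Nonzero, so no common point exists.

No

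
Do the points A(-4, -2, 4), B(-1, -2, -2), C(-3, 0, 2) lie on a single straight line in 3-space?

AB = (3, 0, -6), AC = (1, 2, -2).
Comparing components 2 and 3: (0)(-2) − (-6)(2) = 12 ≠ 0, so AB and AC are not parallel and the points are not collinear.

No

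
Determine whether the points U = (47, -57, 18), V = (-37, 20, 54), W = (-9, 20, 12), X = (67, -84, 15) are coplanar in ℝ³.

No

With U as base: UV = (-84, 77, 36), UW = (-56, 77, -6), UX = (20, -27, -3).
UW × UX = (-393, -288, -28).
UV · (UW × UX) = 9828.
Since 9828 ≠ 0, the four points are not coplanar.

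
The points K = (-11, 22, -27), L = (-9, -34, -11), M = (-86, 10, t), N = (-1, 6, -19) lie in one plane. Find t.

-51

Normal to plane KLN: n = (-192, 144, 528); plane equation n·P = -8976.
Requiring n·M = -8976: (528)t + (17952) = -8976.
So t = -51.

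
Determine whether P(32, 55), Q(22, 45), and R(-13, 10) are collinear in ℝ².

Yes

PQ = (-10, -10), PR = (-45, -45).
Checking proportionality: PR = 9/2·PQ, so the vectors are parallel and the points are collinear.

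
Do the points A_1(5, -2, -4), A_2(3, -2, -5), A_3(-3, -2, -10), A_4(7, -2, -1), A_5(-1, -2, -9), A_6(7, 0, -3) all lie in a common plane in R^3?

The plane through A_1, A_2, A_3 has normal n = A_1A_2 × A_1A_3 = (0, -4, 0) and equation n·P = 8.
Checking the remaining points: n·A_4 = 8, n·A_5 = 8, n·A_6 = 0.
Since n·A_6 = 0 ≠ 8, A_6 is off the plane and the points are not all coplanar.

No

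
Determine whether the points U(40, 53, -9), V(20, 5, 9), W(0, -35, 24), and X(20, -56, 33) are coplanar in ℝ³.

With U as base: UV = (-20, -48, 18), UW = (-40, -88, 33), UX = (-20, -109, 42).
UW × UX = (-99, 1020, 2600).
UV · (UW × UX) = -180.
Since -180 ≠ 0, the four points are not coplanar.

No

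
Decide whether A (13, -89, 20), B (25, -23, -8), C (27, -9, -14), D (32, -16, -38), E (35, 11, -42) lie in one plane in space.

No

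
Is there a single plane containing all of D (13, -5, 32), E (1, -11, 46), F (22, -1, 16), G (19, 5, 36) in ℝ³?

No

With D as base: DE = (-12, -6, 14), DF = (9, 4, -16), DG = (6, 10, 4).
DF × DG = (176, -132, 66).
DE · (DF × DG) = -396.
Since -396 ≠ 0, the four points are not coplanar.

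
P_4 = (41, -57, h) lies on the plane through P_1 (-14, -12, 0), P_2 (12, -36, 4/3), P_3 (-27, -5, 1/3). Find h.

5/3

A normal to the plane is n = P_1P_2 × P_1P_3 = (-52/3, -26, -130).
P_4 lies in the plane iff n · P_1P_4 = 0.
This gives (-130)h + (650/3) = 0, so h = 5/3.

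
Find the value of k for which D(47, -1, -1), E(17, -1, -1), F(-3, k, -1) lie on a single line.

Collinearity requires DE × DF = 0; each component is linear in k.
The z-component gives (-30)k + (-30) = 0, so k = -1.
The remaining components then also vanish.

-1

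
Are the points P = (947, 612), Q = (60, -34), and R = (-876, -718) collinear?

No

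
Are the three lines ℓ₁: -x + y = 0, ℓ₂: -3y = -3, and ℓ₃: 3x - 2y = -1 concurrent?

No

Intersecting ℓ₁ and ℓ₂: solving the 2×2 system gives (x, y) = (1, 1).
Substitute into ℓ₃: (3)(1) + (-2)(1) = 1.
But ℓ₃ requires -1 ≠ 1, so the three lines have no common point.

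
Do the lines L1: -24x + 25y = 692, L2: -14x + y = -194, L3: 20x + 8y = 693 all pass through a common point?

No

The three lines meet at one point iff the augmented coefficient matrix [aᵢ bᵢ cᵢ] has rank < 3, i.e. its determinant vanishes.
Here the determinant is 326.
Nonzero, so no common point exists.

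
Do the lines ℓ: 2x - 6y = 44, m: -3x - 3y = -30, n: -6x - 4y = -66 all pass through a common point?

Yes

Intersecting ℓ and m: solving the 2×2 system gives (x, y) = (13, -3).
Substitute into n: (-6)(13) + (-4)(-3) = -66.
This equals -66, so (13, -3) lies on all three lines and they are concurrent.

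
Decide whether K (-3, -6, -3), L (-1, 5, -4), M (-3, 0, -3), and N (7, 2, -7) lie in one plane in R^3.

With K as base: KL = (2, 11, -1), KM = (0, 6, 0), KN = (10, 8, -4).
KM × KN = (-24, 0, -60).
KL · (KM × KN) = 12.
Since 12 ≠ 0, the four points are not coplanar.

No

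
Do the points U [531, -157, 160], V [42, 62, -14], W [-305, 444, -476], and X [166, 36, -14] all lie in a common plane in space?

With U as base: UV = (-489, 219, -174), UW = (-836, 601, -636), UX = (-365, 193, -174).
UW × UX = (18174, 86676, 58017).
UV · (UW × UX) = 0.
The scalar triple product vanishes, so the four points are coplanar.

Yes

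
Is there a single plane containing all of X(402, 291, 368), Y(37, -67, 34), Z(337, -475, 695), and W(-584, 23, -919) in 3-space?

With X as base: XY = (-365, -358, -334), XZ = (-65, -766, 327), XW = (-986, -268, -1287).
XZ × XW = (1073478, -406077, -737856).
XY · (XZ × XW) = 0.
The scalar triple product vanishes, so the four points are coplanar.

Yes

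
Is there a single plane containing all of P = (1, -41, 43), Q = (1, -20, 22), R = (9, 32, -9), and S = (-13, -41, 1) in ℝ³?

With P as base: PQ = (0, 21, -21), PR = (8, 73, -52), PS = (-14, 0, -42).
PR × PS = (-3066, 1064, 1022).
PQ · (PR × PS) = 882.
Since 882 ≠ 0, the four points are not coplanar.

No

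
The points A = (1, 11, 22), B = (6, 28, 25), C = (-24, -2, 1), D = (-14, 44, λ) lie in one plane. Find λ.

6

Normal to plane ABC: n = (-318, 30, 360); plane equation n·P = 7932.
Requiring n·D = 7932: (360)λ + (5772) = 7932.
So λ = 6.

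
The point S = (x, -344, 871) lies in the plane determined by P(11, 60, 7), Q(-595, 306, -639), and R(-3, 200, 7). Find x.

A normal to the plane is n = PQ × PR = (90440, 9044, -81396).
S lies in the plane iff n · PS = 0.
This gives (90440)x + (-74974760) = 0, so x = 829.

829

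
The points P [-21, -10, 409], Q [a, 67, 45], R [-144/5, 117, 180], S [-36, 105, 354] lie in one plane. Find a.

-14

The points are coplanar iff PQ · (PR × PS) = 0.
Expanding, this is linear in a: (19350)a + (270900) = 0.
So a = -14.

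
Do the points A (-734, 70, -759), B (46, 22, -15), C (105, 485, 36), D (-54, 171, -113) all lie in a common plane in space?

With A as base: AB = (780, -48, 744), AC = (839, 415, 795), AD = (680, 101, 646).
AC × AD = (187795, -1394, -197461).
AB · (AC × AD) = -363972.
Since -363972 ≠ 0, the four points are not coplanar.

No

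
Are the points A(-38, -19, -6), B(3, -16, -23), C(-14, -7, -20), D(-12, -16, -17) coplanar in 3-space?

No

With A as base: AB = (41, 3, -17), AC = (24, 12, -14), AD = (26, 3, -11).
AC × AD = (-90, -100, -240).
AB · (AC × AD) = 90.
Since 90 ≠ 0, the four points are not coplanar.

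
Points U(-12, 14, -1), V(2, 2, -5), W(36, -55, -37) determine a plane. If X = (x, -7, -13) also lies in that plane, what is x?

A normal to the plane is n = UV × UW = (156, 312, -390).
X lies in the plane iff n · UX = 0.
This gives (156)x + (0) = 0, so x = 0.

0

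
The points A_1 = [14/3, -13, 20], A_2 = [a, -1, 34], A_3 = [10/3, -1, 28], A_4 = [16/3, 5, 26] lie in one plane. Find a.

Coplanarity ⇔ det[A_1A_2; A_1A_3; A_1A_4] = 0.
Expanding, this is linear in a: (-72)a + (48) = 0.
So a = 2/3.

2/3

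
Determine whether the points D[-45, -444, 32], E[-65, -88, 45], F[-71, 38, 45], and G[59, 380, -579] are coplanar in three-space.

A normal to the plane through D, E, F is n = DE × DF = (-1638, -78, -384).
The plane has equation n·P = 96054. For G: n·G = 96054.
Equal, so G lies in the plane and all four are coplanar.

Yes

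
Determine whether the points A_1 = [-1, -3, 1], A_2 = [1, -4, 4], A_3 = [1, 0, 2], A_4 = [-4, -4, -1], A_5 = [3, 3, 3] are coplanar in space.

The plane through A_1, A_2, A_3 has normal n = A_1A_2 × A_1A_3 = (-10, 4, 8) and equation n·P = 6.
Checking the remaining points: n·A_4 = 16, n·A_5 = 6.
Since n·A_4 = 16 ≠ 6, A_4 is off the plane and the points are not all coplanar.

No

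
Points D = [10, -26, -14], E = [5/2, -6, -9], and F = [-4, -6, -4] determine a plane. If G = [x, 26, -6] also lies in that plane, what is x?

-3

Coplanarity requires DE · (DF × DG) = 0.
DE = (-15/2, 20, 5), DF = (-14, 20, 10); the triple product is linear in x with coefficient 100 and constant term 300.
Setting it to zero: x = -3.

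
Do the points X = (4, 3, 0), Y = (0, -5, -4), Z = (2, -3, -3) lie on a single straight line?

XY = (-4, -8, -4), XZ = (-2, -6, -3).
XY × XZ = (0, -4, 8).
The cross product is nonzero, so the points do not lie on one line.

No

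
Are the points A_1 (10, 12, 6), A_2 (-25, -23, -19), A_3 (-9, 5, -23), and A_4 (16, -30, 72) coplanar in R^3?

The four points are coplanar iff the 3×3 determinant with rows A_1A_2, A_1A_3, A_1A_4 is zero.
Rows: (-35, -35, -25), (-19, -7, -29), (6, -42, 66).
Expanding along the first row: (-35)(-1680) − (-35)(-1080) + (-25)(840) = 0.
Zero determinant ⇒ coplanar.

Yes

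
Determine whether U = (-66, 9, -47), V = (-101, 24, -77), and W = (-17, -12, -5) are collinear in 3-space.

Yes

UV = (-35, 15, -30), UW = (49, -21, 42).
UV × UW = (0, 0, 0).
The cross product vanishes, so the three points are collinear.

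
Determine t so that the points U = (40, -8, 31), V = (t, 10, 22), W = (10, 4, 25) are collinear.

-5

Direction UW = (-30, 12, -6). From the y-coordinate of V, the parameter along the line is τ = (10 − (-8))/12 = 3/2.
Then t = 40 + 3/2·(-30) = -5.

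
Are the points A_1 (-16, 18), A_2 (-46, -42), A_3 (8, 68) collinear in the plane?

A_1A_2 = (-30, -60), A_1A_3 = (24, 50).
If collinear, A_1A_3 would be a scalar multiple of A_1A_2. But (-30)·(50) ≠ (-60)·(24) (difference -60), so they are not parallel; the points are not collinear.

No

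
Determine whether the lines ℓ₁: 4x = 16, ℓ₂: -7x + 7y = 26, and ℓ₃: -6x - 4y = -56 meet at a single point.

No

The three lines meet at one point iff the augmented coefficient matrix [aᵢ bᵢ cᵢ] has rank < 3, i.e. its determinant vanishes.
Here the determinant is -32.
Nonzero, so no common point exists.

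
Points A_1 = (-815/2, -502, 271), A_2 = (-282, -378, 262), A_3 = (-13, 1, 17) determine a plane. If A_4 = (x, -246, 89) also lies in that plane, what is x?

A normal to the plane is n = A_1A_2 × A_1A_3 = (-26969, 56653/2, 28417/2).
A_4 lies in the plane iff n · A_1A_4 = 0.
This gives (-26969)x + (-12648461/2) = 0, so x = -469/2.

-469/2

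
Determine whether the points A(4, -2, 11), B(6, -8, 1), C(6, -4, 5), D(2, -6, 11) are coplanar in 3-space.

A normal to the plane through A, B, C is n = AB × AC = (16, -8, 8).
The plane has equation n·P = 168. For D: n·D = 168.
Equal, so D lies in the plane and all four are coplanar.

Yes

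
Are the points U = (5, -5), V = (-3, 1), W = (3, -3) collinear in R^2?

UV = (-8, 6), UW = (-2, 2).
Twice the signed area of △UVW is (-8)(2) − (6)(-2) = -4.
The area is nonzero, so the three points are not collinear.

No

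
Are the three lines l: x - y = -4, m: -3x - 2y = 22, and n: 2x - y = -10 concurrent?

Yes

Intersecting l and m: solving the 2×2 system gives (x, y) = (-6, -2).
Substitute into n: (2)(-6) + (-1)(-2) = -10.
This equals -10, so (-6, -2) lies on all three lines and they are concurrent.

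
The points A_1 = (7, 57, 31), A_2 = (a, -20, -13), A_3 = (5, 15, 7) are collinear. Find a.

10/3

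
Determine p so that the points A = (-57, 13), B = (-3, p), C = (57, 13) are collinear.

13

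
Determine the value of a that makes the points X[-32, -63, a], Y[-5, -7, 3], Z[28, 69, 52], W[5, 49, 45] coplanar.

Coplanarity ⇔ det[XY; XZ; XW] = 0.
Expanding, this is linear in a: (-1088)a + (-34816) = 0.
So a = -32.

-32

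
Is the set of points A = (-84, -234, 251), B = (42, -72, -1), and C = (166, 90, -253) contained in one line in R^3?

AB = (126, 162, -252), AC = (250, 324, -504).
Comparing components 3 and 1: (-252)(250) − (126)(-504) = 504 ≠ 0, so AB and AC are not parallel and the points are not collinear.

No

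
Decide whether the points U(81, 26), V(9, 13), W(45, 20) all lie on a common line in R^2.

No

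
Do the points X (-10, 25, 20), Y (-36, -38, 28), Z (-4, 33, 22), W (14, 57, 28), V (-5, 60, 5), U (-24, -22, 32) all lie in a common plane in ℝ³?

The plane through X, Y, Z has normal n = XY × XZ = (-190, 100, 170) and equation n·P = 7800.
Checking the remaining points: n·W = 7800, n·V = 7800, n·U = 7800.
All equal 7800, so all 6 points lie in one plane.

Yes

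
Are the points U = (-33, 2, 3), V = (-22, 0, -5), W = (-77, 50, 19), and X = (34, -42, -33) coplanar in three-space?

Yes

The four points are coplanar iff the 3×3 determinant with rows UV, UW, UX is zero.
Rows: (11, -2, -8), (-44, 48, 16), (67, -44, -36).
Expanding along the first row: (11)(-1024) − (-2)(512) + (-8)(-1280) = 0.
Zero determinant ⇒ coplanar.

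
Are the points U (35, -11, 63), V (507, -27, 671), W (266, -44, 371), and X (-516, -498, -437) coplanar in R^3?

Yes

A normal to the plane through U, V, W is n = UV × UW = (15136, -4928, -11880).
The plane has equation n·P = -164472. For X: n·X = -164472.
Equal, so X lies in the plane and all four are coplanar.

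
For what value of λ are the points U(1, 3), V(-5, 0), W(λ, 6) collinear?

Collinearity: (W − U) must be parallel to (V − U) = (-6, -3).
Cross-multiplying the components: (λ − 1)·(-3) = (3)·(-6).
Solving gives λ = 7.

7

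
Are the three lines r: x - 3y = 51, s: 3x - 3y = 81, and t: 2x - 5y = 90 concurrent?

Yes

The three lines meet at one point iff the augmented coefficient matrix [aᵢ bᵢ cᵢ] has rank < 3, i.e. its determinant vanishes.
Here the determinant is 0.
It vanishes, so the lines are concurrent at (15, -12).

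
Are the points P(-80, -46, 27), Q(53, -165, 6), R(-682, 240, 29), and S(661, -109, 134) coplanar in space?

No

With P as base: PQ = (133, -119, -21), PR = (-602, 286, 2), PS = (741, -63, 107).
PR × PS = (30728, 65896, -174000).
PQ · (PR × PS) = -100800.
Since -100800 ≠ 0, the four points are not coplanar.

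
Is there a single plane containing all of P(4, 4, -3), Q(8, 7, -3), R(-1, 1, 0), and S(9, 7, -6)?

Yes

The four points are coplanar iff the 3×3 determinant with rows PQ, PR, PS is zero.
Rows: (4, 3, 0), (-5, -3, 3), (5, 3, -3).
Expanding along the first row: (4)(0) − (3)(0) + (0)(0) = 0.
Zero determinant ⇒ coplanar.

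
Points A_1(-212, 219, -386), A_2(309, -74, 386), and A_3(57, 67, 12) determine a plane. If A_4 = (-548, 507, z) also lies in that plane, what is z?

-802

A normal to the plane is n = A_1A_2 × A_1A_3 = (730, 310, -375).
A_4 lies in the plane iff n · A_1A_4 = 0.
This gives (-375)z + (-300750) = 0, so z = -802.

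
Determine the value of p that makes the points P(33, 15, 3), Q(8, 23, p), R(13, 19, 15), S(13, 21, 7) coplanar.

Normal to plane PRS: n = (-56, -160, -40); plane equation n·X = -4368.
Requiring n·Q = -4368: (-40)p + (-4128) = -4368.
So p = 6.

6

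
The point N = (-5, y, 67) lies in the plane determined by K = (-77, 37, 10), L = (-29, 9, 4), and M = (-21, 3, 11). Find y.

-16

A normal to the plane is n = KL × KM = (-232, -384, -64).
N lies in the plane iff n · KN = 0.
This gives (-384)y + (-6144) = 0, so y = -16.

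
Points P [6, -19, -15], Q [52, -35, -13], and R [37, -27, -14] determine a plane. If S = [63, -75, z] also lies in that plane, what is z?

Coplanarity requires PQ · (PR × PS) = 0.
PQ = (46, -16, 2), PR = (31, -8, 1); the triple product is linear in z with coefficient 128 and constant term 1024.
Setting it to zero: z = -8.

-8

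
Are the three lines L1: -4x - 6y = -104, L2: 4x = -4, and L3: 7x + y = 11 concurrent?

Yes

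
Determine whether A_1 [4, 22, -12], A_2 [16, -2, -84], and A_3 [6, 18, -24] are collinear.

Yes

A_1A_2 = (12, -24, -72), A_1A_3 = (2, -4, -12).
Each component of A_1A_3 is 1/6 times the corresponding component of A_1A_2, so A_1A_3 = 1/6·A_1A_2 and the points are collinear.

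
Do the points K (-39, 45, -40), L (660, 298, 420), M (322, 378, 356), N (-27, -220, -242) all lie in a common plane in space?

No

With K as base: KL = (699, 253, 460), KM = (361, 333, 396), KN = (12, -265, -202).
KM × KN = (37674, 77674, -99661).
KL · (KM × KN) = 141588.
Since 141588 ≠ 0, the four points are not coplanar.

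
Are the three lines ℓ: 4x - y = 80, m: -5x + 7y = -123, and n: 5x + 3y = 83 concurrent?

Yes

Intersecting ℓ and m: solving the 2×2 system gives (x, y) = (19, -4).
Substitute into n: (5)(19) + (3)(-4) = 83.
This equals 83, so (19, -4) lies on all three lines and they are concurrent.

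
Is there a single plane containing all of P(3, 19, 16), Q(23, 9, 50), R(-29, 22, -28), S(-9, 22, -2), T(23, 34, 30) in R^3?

Yes

The plane through P, Q, R has normal n = PQ × PR = (338, -208, -260) and equation n·X = -7098.
Checking the remaining points: n·S = -7098, n·T = -7098.
All equal -7098, so all 5 points lie in one plane.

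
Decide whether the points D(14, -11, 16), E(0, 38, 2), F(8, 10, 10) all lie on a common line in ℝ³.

Yes

DE = (-14, 49, -14), DF = (-6, 21, -6).
Each component of DF is 3/7 times the corresponding component of DE, so DF = 3/7·DE and the points are collinear.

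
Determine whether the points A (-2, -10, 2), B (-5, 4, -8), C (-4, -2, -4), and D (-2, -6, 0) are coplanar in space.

The four points are coplanar iff the 3×3 determinant with rows AB, AC, AD is zero.
Rows: (-3, 14, -10), (-2, 8, -6), (0, 4, -2).
Expanding along the first row: (-3)(8) − (14)(4) + (-10)(-8) = 0.
Zero determinant ⇒ coplanar.

Yes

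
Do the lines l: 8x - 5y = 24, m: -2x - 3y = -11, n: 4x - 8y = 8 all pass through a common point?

The three lines meet at one point iff the augmented coefficient matrix [aᵢ bᵢ cᵢ] has rank < 3, i.e. its determinant vanishes.
Here the determinant is -84.
Nonzero, so no common point exists.

No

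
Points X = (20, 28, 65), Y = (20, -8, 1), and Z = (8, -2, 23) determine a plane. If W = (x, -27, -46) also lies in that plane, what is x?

A normal to the plane is n = XY × XZ = (-408, 768, -432).
W lies in the plane iff n · XW = 0.
This gives (-408)x + (13872) = 0, so x = 34.

34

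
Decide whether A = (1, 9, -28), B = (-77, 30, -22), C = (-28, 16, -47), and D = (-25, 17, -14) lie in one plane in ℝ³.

No

With A as base: AB = (-78, 21, 6), AC = (-29, 7, -19), AD = (-26, 8, 14).
AC × AD = (250, 900, -50).
AB · (AC × AD) = -900.
Since -900 ≠ 0, the four points are not coplanar.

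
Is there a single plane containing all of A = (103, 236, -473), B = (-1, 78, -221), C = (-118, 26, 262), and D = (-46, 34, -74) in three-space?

A normal to the plane through A, B, C is n = AB × AC = (-63210, 20748, -13078).
The plane has equation n·P = 4571792. For D: n·D = 4580864.
4580864 ≠ 4571792, so D is off the plane.

No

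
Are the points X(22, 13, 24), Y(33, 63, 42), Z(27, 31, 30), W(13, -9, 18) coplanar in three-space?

Yes

A normal to the plane through X, Y, Z is n = XY × XZ = (-24, 24, -52).
The plane has equation n·P = -1464. For W: n·W = -1464.
Equal, so W lies in the plane and all four are coplanar.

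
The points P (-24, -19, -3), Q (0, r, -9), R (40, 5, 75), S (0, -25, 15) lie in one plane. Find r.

-57

Normal to plane PRS: n = (900, 720, -960); plane equation n·X = -32400.
Requiring n·Q = -32400: (720)r + (8640) = -32400.
So r = -57.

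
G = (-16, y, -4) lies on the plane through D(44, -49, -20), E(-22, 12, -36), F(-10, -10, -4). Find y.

-5

The plane through D, E, F has equation 1600x + 1920y + 720z = -38080.
Substituting G: (1920)y + (-28480) = -38080, so y = -5.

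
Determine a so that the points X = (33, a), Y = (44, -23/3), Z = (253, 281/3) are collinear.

The three points are collinear iff det[XY; XZ] = 0.
This determinant is linear in a: (209)a + (2717) = 0, so a = -13.

-13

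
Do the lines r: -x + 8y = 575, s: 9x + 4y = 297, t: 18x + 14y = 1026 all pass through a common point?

Yes

Intersecting r and s: solving the 2×2 system gives (x, y) = (1, 72).
Substitute into t: (18)(1) + (14)(72) = 1026.
This equals 1026, so (1, 72) lies on all three lines and they are concurrent.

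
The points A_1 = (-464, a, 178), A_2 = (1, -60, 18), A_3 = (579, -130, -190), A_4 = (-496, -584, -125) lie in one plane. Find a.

-17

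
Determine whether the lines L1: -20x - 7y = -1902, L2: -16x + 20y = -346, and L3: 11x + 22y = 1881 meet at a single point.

No

The three lines meet at one point iff the augmented coefficient matrix [aᵢ bᵢ cᵢ] has rank < 3, i.e. its determinant vanishes.
Here the determinant is -726.
Nonzero, so no common point exists.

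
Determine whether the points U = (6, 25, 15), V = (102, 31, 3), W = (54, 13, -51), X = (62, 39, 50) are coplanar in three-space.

Yes

With U as base: UV = (96, 6, -12), UW = (48, -12, -66), UX = (56, 14, 35).
UW × UX = (504, -5376, 1344).
UV · (UW × UX) = 0.
The scalar triple product vanishes, so the four points are coplanar.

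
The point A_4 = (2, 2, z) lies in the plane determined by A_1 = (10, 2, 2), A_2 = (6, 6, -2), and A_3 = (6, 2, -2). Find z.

The plane through A_1, A_2, A_3 has equation −16x + 16z = -128.
Substituting A_4: (16)z + (-32) = -128, so z = -6.

-6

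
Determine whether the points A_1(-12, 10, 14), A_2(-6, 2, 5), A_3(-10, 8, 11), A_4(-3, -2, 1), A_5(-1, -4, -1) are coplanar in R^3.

No

The plane through A_1, A_2, A_3 has normal n = A_1A_2 × A_1A_3 = (6, 0, 4) and equation n·P = -16.
Checking the remaining points: n·A_4 = -14, n·A_5 = -10.
Since n·A_4 = -14 ≠ -16, A_4 is off the plane and the points are not all coplanar.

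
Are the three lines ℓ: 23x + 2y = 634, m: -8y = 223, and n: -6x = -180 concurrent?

Intersecting ℓ and m: solving the 2×2 system gives (x, y) = (2759/92, -223/8).
Substitute into n: (-6)(2759/92) + (0)(-223/8) = -8277/46.
But n requires -180 ≠ -8277/46, so the three lines have no common point.

No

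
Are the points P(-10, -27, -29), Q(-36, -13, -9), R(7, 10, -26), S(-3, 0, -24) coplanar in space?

A normal to the plane through P, Q, R is n = PQ × PR = (-698, 418, -1200).
The plane has equation n·X = 30494. For S: n·S = 30894.
30894 ≠ 30494, so S is off the plane.

No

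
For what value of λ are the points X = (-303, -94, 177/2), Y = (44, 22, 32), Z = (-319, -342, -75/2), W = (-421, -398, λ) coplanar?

-65/2

Normal to plane XYZ: n = (-28628, 44626, -84200); plane equation n·P = -2972260.
Requiring n·W = -2972260: (-84200)λ + (-5708760) = -2972260.
So λ = -65/2.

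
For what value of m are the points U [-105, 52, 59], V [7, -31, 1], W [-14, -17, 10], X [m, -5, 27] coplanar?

Normal to plane UVW: n = (65, 210, -175); plane equation n·P = -6230.
Requiring n·X = -6230: (65)m + (-5775) = -6230.
So m = -7.

-7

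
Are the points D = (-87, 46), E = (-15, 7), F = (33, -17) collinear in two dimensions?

DE = (72, -39), DF = (120, -63).
If collinear, DF would be a scalar multiple of DE. But (72)·(-63) ≠ (-39)·(120) (difference 144), so they are not parallel; the points are not collinear.

No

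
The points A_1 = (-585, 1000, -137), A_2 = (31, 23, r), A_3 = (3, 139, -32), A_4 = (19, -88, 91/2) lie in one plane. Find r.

1/2

Normal to plane A_1A_3A_4: n = (-85785/2, -43890, -119700); plane equation n·P = -4797975/2.
Requiring n·A_2 = -4797975/2: (-119700)r + (-4678275/2) = -4797975/2.
So r = 1/2.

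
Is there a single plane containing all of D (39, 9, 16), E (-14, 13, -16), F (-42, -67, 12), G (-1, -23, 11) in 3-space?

With D as base: DE = (-53, 4, -32), DF = (-81, -76, -4), DG = (-40, -32, -5).
DF × DG = (252, -245, -448).
DE · (DF × DG) = 0.
The scalar triple product vanishes, so the four points are coplanar.

Yes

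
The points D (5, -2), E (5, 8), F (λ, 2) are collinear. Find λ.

5

Collinearity: (F − D) must be parallel to (E − D) = (0, 10).
Cross-multiplying the components: (λ − 5)·(10) = (4)·(0).
Solving gives λ = 5.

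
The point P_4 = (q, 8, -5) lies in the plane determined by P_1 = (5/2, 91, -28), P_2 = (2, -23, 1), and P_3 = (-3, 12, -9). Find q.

Coplanarity requires P_1P_2 · (P_1P_3 × P_1P_4) = 0.
P_1P_2 = (-1/2, -114, 29), P_1P_3 = (-11/2, -79, 19); the triple product is linear in q with coefficient 125 and constant term -1375.
Setting it to zero: q = 11.

11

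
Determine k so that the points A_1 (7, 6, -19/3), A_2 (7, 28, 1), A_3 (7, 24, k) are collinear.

Collinearity requires A_1A_2 × A_1A_3 = 0; each component is linear in k.
The x-component gives (22)k + (22/3) = 0, so k = -1/3.
The remaining components then also vanish.

-1/3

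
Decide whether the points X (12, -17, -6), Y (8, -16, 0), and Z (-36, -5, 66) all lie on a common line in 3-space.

XY = (-4, 1, 6), XZ = (-48, 12, 72).
XY × XZ = (0, 0, 0).
The cross product vanishes, so the three points are collinear.

Yes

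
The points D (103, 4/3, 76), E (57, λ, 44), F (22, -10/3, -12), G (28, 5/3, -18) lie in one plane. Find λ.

The points are coplanar iff DE · (DF × DG) = 0.
Expanding, this is linear in λ: (-1014)λ + (-8112) = 0.
So λ = -8.

-8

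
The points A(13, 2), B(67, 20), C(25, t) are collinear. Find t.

6

Collinearity: (C − A) must be parallel to (B − A) = (54, 18).
Cross-multiplying the components: (t − 2)·(54) = (12)·(18).
Solving gives t = 6.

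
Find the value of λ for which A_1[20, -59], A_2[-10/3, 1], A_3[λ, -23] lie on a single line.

6

The three points are collinear iff det[A_1A_2; A_1A_3] = 0.
This determinant is linear in λ: (-60)λ + (360) = 0, so λ = 6.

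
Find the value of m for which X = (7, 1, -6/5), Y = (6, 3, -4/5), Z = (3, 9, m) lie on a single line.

Collinearity requires XY × XZ = 0; each component is linear in m.
The x-component gives (2)m + (-4/5) = 0, so m = 2/5.
The remaining components then also vanish.

2/5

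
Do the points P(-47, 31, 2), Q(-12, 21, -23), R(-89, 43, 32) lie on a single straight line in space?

PQ = (35, -10, -25), PR = (-42, 12, 30).
PQ × PR = (0, 0, 0).
The cross product vanishes, so the three points are collinear.

Yes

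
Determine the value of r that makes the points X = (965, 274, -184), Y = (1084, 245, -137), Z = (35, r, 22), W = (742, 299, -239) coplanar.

-8

Normal to plane XYW: n = (420, -3936, -3492); plane equation n·P = -30636.
Requiring n·Z = -30636: (-3936)r + (-62124) = -30636.
So r = -8.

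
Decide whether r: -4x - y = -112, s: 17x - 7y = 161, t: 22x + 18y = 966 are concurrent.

The three lines meet at one point iff the augmented coefficient matrix [aᵢ bᵢ cᵢ] has rank < 3, i.e. its determinant vanishes.
Here the determinant is 0.
It vanishes, so the lines are concurrent at (21, 28).

Yes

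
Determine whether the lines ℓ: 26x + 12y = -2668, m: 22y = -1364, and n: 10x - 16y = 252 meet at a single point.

Yes

Intersecting ℓ and m: solving the 2×2 system gives (x, y) = (-74, -62).
Substitute into n: (10)(-74) + (-16)(-62) = 252.
This equals 252, so (-74, -62) lies on all three lines and they are concurrent.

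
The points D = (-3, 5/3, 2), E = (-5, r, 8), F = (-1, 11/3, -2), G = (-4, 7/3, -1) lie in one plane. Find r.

-1

Normal to plane DFG: n = (-10/3, 10, 10/3); plane equation n·P = 100/3.
Requiring n·E = 100/3: (10)r + (130/3) = 100/3.
So r = -1.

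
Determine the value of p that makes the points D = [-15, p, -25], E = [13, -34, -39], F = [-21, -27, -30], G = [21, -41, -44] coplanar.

-16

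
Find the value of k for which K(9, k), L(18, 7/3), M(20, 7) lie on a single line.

-56/3

Collinearity: (K − L) must be parallel to (M − L) = (2, 14/3).
Cross-multiplying the components: (k − 7/3)·(2) = (-9)·(14/3).
Solving gives k = -56/3.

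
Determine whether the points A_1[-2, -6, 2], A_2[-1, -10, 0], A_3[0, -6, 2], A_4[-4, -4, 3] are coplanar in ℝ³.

Yes

A normal to the plane through A_1, A_2, A_3 is n = A_1A_2 × A_1A_3 = (0, -4, 8).
The plane has equation n·P = 40. For A_4: n·A_4 = 40.
Equal, so A_4 lies in the plane and all four are coplanar.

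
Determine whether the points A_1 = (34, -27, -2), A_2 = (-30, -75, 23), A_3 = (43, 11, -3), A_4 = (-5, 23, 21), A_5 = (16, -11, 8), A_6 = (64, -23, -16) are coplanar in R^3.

No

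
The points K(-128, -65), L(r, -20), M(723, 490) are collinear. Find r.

Collinearity: (L − K) must be parallel to (M − K) = (851, 555).
Cross-multiplying the components: (r − (-128))·(555) = (45)·(851).
Solving gives r = -59.

-59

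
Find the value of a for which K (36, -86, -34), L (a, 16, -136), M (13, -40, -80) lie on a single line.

-15

Collinearity requires KL × KM = 0; each component is linear in a.
The y-component gives (46)a + (690) = 0, so a = -15.
The remaining components then also vanish.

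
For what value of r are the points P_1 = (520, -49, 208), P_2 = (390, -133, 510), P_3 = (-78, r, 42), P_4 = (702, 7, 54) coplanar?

-79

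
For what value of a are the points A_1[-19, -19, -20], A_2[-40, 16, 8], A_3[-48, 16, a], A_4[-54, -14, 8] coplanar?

14

Normal to plane A_1A_2A_4: n = (840, -392, 1120); plane equation n·P = -30912.
Requiring n·A_3 = -30912: (1120)a + (-46592) = -30912.
So a = 14.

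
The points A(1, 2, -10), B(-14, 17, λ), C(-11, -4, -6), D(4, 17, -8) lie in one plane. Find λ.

The points are coplanar iff AB · (AC × AD) = 0.
Expanding, this is linear in λ: (-162)λ + (0) = 0.
So λ = 0.

0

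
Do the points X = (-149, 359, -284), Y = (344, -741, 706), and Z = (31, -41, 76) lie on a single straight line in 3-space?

No

XY = (493, -1100, 990), XZ = (180, -400, 360).
XY × XZ = (0, 720, 800).
The cross product is nonzero, so the points do not lie on one line.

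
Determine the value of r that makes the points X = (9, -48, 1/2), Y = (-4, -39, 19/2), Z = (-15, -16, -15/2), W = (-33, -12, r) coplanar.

Normal to plane XYZ: n = (-360, -320, -200); plane equation n·P = 12020.
Requiring n·W = 12020: (-200)r + (15720) = 12020.
So r = 37/2.

37/2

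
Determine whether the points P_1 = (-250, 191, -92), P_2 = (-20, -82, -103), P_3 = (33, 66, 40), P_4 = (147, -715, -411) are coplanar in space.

Yes

The four points are coplanar iff the 3×3 determinant with rows P_1P_2, P_1P_3, P_1P_4 is zero.
Rows: (230, -273, -11), (283, -125, 132), (397, -906, -319).
Expanding along the first row: (230)(159467) − (-273)(-142681) + (-11)(-206773) = 0.
Zero determinant ⇒ coplanar.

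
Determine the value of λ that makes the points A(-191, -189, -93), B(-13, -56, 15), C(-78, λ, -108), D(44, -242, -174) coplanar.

Normal to plane ABD: n = (-5049, 39798, -40689); plane equation n·P = -2773386.
Requiring n·C = -2773386: (39798)λ + (4788234) = -2773386.
So λ = -190.

-190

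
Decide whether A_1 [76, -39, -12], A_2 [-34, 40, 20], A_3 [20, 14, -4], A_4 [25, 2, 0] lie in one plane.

A normal to the plane through A_1, A_2, A_3 is n = A_1A_2 × A_1A_3 = (-1064, -912, -1406).
The plane has equation n·P = -28424. For A_4: n·A_4 = -28424.
Equal, so A_4 lies in the plane and all four are coplanar.

Yes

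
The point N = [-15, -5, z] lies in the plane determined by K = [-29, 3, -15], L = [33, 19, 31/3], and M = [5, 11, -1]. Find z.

The plane through K, L, M has equation (64/3)x − (20/3)y − 48z = 244/3.
Substituting N: (-48)z + (-860/3) = 244/3, so z = -23/3.

-23/3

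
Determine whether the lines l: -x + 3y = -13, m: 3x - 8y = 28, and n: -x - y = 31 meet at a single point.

Intersecting l and m: solving the 2×2 system gives (x, y) = (-20, -11).
Substitute into n: (-1)(-20) + (-1)(-11) = 31.
This equals 31, so (-20, -11) lies on all three lines and they are concurrent.

Yes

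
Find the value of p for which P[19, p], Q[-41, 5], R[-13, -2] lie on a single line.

The three points are collinear iff det[PQ; PR] = 0.
This determinant is linear in p: (28)p + (280) = 0, so p = -10.

-10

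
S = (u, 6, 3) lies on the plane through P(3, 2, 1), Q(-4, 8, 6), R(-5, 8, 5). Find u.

-3

Coplanarity requires PQ · (PR × PS) = 0.
PQ = (-7, 6, 5), PR = (-8, 6, 4); the triple product is linear in u with coefficient -6 and constant term -18.
Setting it to zero: u = -3.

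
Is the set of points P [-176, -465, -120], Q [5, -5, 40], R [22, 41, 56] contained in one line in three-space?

No

PQ = (181, 460, 160), PR = (198, 506, 176).
PQ × PR = (0, -176, 506).
The cross product is nonzero, so the points do not lie on one line.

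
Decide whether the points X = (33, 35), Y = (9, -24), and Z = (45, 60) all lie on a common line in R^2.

XY = (-24, -59), XZ = (12, 25).
If collinear, XZ would be a scalar multiple of XY. But (-24)·(25) ≠ (-59)·(12) (difference 108), so they are not parallel; the points are not collinear.

No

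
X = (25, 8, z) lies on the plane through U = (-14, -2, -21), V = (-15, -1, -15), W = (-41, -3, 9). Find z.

A normal to the plane is n = UV × UW = (36, -132, 28).
X lies in the plane iff n · UX = 0.
This gives (28)z + (672) = 0, so z = -24.

-24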